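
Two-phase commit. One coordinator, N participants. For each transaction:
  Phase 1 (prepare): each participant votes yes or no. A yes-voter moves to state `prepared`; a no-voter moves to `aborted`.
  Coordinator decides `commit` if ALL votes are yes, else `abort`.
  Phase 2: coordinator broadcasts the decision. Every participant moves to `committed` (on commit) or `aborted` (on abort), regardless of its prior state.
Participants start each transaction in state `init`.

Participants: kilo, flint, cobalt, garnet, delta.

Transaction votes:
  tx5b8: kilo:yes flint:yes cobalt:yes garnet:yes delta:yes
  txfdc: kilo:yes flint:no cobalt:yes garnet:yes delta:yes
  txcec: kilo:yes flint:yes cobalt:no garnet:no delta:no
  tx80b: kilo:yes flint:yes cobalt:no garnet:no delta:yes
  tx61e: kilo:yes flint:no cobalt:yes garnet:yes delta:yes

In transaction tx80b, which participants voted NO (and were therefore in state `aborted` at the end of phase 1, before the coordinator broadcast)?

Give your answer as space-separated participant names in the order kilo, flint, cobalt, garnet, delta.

Txn tx80b phase 1: kilo yes -> prepared; flint yes -> prepared; cobalt no -> aborted; garnet no -> aborted; delta yes -> prepared

Answer: cobalt garnet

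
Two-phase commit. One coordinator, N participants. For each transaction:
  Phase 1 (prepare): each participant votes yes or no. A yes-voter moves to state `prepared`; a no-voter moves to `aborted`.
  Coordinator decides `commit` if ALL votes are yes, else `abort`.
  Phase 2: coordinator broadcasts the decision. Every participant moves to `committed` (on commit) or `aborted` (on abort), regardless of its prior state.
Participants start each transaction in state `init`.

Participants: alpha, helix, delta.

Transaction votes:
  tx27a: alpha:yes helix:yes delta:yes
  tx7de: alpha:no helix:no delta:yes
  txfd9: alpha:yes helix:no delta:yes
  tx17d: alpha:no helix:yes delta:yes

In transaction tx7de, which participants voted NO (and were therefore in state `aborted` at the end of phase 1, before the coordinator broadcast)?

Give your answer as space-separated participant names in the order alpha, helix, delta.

Txn tx7de phase 1: alpha no -> aborted; helix no -> aborted; delta yes -> prepared

Answer: alpha helix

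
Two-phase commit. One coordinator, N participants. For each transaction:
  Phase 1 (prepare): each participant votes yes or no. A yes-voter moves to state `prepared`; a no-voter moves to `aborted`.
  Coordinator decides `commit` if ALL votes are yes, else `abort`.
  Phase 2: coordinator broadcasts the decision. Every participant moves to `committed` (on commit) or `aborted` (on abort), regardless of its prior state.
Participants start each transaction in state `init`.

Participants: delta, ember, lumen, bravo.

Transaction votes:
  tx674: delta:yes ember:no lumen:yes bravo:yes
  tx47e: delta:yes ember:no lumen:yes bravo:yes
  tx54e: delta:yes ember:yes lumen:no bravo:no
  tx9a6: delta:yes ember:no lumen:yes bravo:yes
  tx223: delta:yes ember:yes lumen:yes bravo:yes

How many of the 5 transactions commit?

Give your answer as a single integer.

tx674: no from ember -> abort (commits=0)
tx47e: no from ember -> abort (commits=0)
tx54e: no from lumen, bravo -> abort (commits=0)
tx9a6: no from ember -> abort (commits=0)
tx223: all yes -> commit (commits=1)

Answer: 1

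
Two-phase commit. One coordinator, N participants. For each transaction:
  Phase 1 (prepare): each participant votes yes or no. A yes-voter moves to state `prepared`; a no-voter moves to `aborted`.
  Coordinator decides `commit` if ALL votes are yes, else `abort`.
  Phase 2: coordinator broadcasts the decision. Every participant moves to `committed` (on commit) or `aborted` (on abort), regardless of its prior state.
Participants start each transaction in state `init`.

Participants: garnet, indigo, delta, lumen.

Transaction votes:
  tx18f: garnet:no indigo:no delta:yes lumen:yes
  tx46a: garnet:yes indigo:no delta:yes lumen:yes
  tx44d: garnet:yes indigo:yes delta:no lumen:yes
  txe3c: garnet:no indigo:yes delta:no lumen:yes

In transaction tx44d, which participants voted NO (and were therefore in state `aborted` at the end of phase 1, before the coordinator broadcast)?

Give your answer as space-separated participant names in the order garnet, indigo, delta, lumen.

Answer: delta

Derivation:
Txn tx44d phase 1: garnet yes -> prepared; indigo yes -> prepared; delta no -> aborted; lumen yes -> prepared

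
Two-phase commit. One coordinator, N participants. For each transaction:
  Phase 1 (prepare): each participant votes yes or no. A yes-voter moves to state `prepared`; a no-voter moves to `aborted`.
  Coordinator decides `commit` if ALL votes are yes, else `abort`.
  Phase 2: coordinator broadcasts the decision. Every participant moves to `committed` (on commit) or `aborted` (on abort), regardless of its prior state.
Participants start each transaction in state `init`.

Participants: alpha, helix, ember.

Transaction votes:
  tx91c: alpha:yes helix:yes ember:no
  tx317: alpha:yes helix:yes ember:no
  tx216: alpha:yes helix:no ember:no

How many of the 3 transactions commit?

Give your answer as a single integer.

tx91c: no from ember -> abort (commits=0)
tx317: no from ember -> abort (commits=0)
tx216: no from helix, ember -> abort (commits=0)

Answer: 0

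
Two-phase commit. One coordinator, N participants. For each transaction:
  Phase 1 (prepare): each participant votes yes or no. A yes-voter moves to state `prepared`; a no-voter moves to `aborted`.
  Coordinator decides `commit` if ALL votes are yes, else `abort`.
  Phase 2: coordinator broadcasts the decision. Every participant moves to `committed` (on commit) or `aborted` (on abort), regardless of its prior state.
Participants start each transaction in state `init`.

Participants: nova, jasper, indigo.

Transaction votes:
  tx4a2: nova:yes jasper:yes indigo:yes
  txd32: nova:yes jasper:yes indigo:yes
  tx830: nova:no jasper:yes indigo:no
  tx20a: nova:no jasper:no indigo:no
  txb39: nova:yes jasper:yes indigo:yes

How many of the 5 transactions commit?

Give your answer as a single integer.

Answer: 3

Derivation:
tx4a2: all yes -> commit (commits=1)
txd32: all yes -> commit (commits=2)
tx830: no from nova, indigo -> abort (commits=2)
tx20a: no from nova, jasper, indigo -> abort (commits=2)
txb39: all yes -> commit (commits=3)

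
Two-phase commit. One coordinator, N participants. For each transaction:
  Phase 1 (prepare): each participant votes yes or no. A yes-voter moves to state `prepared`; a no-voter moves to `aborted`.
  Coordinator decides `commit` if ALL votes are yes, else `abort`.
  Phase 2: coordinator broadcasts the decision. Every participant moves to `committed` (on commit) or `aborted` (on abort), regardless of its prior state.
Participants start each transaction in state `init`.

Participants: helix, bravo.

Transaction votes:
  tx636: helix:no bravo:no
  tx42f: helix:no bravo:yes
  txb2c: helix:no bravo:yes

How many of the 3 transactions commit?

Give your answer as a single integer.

tx636: no from helix, bravo -> abort (commits=0)
tx42f: no from helix -> abort (commits=0)
txb2c: no from helix -> abort (commits=0)

Answer: 0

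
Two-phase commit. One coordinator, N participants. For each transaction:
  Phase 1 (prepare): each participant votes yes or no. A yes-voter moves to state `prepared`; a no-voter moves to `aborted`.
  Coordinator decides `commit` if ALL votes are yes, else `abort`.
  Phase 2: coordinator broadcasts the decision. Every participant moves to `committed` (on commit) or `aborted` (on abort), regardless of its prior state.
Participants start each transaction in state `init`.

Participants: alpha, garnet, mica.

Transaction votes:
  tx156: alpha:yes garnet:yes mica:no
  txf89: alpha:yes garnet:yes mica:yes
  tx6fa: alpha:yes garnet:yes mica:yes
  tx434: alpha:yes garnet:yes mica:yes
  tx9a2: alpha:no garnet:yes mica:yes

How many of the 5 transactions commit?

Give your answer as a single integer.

tx156: no from mica -> abort (commits=0)
txf89: all yes -> commit (commits=1)
tx6fa: all yes -> commit (commits=2)
tx434: all yes -> commit (commits=3)
tx9a2: no from alpha -> abort (commits=3)

Answer: 3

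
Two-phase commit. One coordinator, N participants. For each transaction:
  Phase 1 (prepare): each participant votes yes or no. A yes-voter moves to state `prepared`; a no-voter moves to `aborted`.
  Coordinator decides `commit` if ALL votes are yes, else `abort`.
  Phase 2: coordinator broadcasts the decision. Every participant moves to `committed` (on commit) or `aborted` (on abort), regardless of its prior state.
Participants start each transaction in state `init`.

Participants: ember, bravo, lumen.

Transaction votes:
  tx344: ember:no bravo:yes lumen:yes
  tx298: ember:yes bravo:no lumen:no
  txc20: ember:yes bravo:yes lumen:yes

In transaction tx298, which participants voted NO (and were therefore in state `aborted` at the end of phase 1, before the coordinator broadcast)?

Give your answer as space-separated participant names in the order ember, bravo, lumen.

Txn tx298 phase 1: ember yes -> prepared; bravo no -> aborted; lumen no -> aborted

Answer: bravo lumen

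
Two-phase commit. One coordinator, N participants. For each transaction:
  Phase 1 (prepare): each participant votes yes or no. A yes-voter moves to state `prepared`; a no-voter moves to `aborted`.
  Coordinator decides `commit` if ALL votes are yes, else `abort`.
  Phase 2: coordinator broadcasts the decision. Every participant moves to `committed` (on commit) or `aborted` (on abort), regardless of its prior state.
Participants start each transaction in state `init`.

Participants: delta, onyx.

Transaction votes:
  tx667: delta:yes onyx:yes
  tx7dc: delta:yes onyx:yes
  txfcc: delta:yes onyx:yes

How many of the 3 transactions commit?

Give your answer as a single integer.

Answer: 3

Derivation:
tx667: all yes -> commit (commits=1)
tx7dc: all yes -> commit (commits=2)
txfcc: all yes -> commit (commits=3)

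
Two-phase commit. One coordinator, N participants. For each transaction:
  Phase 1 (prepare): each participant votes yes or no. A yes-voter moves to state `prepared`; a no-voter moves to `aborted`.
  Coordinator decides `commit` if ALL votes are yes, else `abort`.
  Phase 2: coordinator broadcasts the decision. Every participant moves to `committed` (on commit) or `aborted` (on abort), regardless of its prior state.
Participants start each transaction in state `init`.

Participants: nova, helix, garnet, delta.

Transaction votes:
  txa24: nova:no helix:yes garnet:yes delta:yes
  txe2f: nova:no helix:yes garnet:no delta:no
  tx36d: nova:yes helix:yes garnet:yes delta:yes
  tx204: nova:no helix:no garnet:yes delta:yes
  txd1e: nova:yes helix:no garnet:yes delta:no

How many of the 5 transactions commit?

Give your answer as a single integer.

txa24: no from nova -> abort (commits=0)
txe2f: no from nova, garnet, delta -> abort (commits=0)
tx36d: all yes -> commit (commits=1)
tx204: no from nova, helix -> abort (commits=1)
txd1e: no from helix, delta -> abort (commits=1)

Answer: 1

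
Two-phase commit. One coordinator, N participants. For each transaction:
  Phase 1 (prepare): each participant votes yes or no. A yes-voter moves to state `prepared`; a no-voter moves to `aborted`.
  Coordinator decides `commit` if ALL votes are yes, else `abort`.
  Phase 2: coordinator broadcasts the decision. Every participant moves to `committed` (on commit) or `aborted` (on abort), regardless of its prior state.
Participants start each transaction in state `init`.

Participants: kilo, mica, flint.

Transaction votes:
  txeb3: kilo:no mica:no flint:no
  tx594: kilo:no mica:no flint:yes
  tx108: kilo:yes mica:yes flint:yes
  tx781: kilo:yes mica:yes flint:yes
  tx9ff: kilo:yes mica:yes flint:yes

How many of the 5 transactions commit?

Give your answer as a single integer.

Answer: 3

Derivation:
txeb3: no from kilo, mica, flint -> abort (commits=0)
tx594: no from kilo, mica -> abort (commits=0)
tx108: all yes -> commit (commits=1)
tx781: all yes -> commit (commits=2)
tx9ff: all yes -> commit (commits=3)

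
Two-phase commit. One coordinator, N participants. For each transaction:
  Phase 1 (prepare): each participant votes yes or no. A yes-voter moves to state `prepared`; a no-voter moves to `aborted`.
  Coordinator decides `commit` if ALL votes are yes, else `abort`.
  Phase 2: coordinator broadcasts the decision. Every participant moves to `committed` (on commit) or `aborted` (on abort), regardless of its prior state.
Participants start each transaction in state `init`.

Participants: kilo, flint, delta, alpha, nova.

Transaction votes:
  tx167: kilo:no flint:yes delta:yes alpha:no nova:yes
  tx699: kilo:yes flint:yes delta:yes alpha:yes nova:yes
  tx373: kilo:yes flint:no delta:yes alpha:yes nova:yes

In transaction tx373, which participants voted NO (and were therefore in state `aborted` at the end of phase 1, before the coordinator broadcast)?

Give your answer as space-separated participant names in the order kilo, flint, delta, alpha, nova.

Txn tx373 phase 1: kilo yes -> prepared; flint no -> aborted; delta yes -> prepared; alpha yes -> prepared; nova yes -> prepared

Answer: flint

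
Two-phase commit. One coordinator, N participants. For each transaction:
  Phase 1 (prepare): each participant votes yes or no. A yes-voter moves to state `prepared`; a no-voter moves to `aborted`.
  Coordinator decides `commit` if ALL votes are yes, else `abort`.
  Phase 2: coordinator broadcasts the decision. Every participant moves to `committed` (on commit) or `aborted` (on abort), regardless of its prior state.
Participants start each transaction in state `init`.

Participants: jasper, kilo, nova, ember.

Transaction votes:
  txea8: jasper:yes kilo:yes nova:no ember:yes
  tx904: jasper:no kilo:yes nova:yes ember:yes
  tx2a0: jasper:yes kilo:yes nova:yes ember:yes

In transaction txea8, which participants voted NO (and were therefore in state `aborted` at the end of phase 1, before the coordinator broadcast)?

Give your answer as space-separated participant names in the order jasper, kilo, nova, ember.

Answer: nova

Derivation:
Txn txea8 phase 1: jasper yes -> prepared; kilo yes -> prepared; nova no -> aborted; ember yes -> prepared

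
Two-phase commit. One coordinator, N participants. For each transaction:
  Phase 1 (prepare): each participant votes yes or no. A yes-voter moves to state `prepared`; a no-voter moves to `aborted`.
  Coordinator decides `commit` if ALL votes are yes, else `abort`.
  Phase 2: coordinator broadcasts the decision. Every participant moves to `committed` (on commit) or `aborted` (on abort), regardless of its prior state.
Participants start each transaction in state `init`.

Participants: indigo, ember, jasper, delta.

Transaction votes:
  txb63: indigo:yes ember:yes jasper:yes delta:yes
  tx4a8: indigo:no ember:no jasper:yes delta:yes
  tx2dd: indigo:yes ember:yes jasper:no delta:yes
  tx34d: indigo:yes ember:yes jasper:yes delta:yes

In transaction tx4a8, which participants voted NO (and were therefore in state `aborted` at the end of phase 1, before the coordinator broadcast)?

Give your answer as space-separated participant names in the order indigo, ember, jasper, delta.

Txn tx4a8 phase 1: indigo no -> aborted; ember no -> aborted; jasper yes -> prepared; delta yes -> prepared

Answer: indigo ember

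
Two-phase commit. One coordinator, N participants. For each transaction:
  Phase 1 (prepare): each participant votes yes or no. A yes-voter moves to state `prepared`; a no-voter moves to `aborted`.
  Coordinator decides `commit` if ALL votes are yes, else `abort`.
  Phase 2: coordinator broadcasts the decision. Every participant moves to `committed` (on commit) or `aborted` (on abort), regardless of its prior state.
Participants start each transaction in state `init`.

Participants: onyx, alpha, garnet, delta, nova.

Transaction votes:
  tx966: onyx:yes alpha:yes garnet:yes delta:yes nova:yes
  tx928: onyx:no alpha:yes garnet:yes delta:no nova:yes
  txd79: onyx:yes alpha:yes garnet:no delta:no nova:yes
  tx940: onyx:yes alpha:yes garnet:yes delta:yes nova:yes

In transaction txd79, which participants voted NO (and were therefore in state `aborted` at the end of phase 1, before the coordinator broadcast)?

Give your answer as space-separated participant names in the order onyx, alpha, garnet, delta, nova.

Answer: garnet delta

Derivation:
Txn txd79 phase 1: onyx yes -> prepared; alpha yes -> prepared; garnet no -> aborted; delta no -> aborted; nova yes -> prepared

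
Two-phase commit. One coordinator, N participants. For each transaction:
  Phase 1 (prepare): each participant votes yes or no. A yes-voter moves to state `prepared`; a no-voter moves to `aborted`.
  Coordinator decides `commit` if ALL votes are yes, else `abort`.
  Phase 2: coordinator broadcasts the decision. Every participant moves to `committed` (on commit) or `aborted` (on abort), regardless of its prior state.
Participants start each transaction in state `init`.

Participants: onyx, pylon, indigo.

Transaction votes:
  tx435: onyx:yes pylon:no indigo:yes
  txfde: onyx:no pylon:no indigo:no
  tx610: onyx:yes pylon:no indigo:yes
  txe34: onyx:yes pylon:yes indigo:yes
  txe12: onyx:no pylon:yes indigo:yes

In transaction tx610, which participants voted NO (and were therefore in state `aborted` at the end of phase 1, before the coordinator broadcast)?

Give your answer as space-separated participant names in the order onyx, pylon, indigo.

Answer: pylon

Derivation:
Txn tx610 phase 1: onyx yes -> prepared; pylon no -> aborted; indigo yes -> prepared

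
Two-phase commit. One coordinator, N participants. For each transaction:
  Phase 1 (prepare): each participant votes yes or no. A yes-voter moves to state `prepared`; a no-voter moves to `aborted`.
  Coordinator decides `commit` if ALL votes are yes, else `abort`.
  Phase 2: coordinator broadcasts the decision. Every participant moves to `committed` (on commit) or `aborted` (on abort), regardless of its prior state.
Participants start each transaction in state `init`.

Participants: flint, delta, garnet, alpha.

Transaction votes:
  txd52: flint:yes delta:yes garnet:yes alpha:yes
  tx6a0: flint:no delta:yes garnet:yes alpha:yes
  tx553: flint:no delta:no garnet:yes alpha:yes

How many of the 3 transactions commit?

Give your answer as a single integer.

Answer: 1

Derivation:
txd52: all yes -> commit (commits=1)
tx6a0: no from flint -> abort (commits=1)
tx553: no from flint, delta -> abort (commits=1)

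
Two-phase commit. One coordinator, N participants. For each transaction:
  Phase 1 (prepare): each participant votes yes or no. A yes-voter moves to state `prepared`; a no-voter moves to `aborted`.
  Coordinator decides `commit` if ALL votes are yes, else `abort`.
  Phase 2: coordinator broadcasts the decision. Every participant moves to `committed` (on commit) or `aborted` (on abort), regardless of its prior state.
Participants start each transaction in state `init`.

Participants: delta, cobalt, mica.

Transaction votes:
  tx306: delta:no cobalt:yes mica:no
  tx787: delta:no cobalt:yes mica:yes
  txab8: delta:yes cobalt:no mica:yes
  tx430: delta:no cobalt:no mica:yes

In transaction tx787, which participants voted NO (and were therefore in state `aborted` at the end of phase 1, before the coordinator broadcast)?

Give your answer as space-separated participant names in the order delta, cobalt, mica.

Txn tx787 phase 1: delta no -> aborted; cobalt yes -> prepared; mica yes -> prepared

Answer: delta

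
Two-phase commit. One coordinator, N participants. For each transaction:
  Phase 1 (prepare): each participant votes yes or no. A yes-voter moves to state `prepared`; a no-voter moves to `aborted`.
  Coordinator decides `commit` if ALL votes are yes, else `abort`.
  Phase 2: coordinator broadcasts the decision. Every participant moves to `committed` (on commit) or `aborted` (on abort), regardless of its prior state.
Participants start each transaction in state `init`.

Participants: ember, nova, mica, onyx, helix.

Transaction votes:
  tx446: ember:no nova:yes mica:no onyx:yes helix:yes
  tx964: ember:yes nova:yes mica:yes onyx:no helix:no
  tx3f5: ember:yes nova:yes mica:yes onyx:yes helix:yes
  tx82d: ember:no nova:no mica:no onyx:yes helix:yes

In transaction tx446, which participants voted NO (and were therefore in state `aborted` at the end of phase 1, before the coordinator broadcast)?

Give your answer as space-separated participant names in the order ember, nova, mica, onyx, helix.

Txn tx446 phase 1: ember no -> aborted; nova yes -> prepared; mica no -> aborted; onyx yes -> prepared; helix yes -> prepared

Answer: ember mica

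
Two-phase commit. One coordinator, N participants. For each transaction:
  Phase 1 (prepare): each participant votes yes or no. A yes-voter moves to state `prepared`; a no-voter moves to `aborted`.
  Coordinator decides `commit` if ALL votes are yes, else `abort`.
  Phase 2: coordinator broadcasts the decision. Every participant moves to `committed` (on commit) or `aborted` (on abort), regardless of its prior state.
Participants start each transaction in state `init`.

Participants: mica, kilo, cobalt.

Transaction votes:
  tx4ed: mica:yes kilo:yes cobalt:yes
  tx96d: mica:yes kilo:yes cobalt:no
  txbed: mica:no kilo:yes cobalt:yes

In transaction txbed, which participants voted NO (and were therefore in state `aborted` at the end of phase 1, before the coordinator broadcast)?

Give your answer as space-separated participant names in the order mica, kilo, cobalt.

Answer: mica

Derivation:
Txn txbed phase 1: mica no -> aborted; kilo yes -> prepared; cobalt yes -> prepared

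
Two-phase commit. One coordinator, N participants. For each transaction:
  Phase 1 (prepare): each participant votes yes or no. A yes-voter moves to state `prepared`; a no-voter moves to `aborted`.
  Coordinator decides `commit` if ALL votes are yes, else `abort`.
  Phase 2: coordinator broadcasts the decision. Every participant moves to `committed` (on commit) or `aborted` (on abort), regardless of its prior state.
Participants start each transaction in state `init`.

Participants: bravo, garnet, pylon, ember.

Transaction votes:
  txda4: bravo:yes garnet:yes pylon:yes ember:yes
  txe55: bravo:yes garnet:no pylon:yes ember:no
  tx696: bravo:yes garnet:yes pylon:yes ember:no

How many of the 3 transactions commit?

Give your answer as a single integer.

txda4: all yes -> commit (commits=1)
txe55: no from garnet, ember -> abort (commits=1)
tx696: no from ember -> abort (commits=1)

Answer: 1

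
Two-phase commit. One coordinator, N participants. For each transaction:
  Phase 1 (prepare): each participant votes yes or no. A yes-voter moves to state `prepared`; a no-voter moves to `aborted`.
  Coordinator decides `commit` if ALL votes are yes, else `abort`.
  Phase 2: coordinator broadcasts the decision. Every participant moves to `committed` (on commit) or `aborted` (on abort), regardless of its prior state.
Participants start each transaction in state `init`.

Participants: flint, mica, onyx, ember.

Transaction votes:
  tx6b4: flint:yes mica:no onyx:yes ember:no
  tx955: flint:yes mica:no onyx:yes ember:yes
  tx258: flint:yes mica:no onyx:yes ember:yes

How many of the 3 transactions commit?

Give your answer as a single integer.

tx6b4: no from mica, ember -> abort (commits=0)
tx955: no from mica -> abort (commits=0)
tx258: no from mica -> abort (commits=0)

Answer: 0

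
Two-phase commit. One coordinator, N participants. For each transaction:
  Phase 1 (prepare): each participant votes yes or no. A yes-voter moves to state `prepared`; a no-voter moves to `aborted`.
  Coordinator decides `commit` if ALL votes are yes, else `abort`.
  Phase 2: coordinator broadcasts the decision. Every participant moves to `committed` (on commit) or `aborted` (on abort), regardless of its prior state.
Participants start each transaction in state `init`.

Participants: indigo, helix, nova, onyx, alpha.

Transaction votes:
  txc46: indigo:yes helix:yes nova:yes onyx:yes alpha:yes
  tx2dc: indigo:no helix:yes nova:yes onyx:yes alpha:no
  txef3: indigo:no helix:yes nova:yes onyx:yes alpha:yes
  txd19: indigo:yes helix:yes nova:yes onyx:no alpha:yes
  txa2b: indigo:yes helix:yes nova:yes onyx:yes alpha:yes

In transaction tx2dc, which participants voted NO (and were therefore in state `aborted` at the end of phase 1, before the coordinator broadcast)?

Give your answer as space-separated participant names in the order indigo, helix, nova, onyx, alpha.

Answer: indigo alpha

Derivation:
Txn tx2dc phase 1: indigo no -> aborted; helix yes -> prepared; nova yes -> prepared; onyx yes -> prepared; alpha no -> aborted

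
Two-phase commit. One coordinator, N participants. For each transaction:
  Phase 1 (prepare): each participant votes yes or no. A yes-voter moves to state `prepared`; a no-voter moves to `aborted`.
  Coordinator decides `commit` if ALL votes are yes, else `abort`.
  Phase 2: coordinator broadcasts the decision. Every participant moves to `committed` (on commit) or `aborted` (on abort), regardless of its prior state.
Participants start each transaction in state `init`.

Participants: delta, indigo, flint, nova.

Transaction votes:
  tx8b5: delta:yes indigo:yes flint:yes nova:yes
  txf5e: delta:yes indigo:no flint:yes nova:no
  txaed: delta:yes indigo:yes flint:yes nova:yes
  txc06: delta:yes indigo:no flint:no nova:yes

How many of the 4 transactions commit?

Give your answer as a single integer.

Answer: 2

Derivation:
tx8b5: all yes -> commit (commits=1)
txf5e: no from indigo, nova -> abort (commits=1)
txaed: all yes -> commit (commits=2)
txc06: no from indigo, flint -> abort (commits=2)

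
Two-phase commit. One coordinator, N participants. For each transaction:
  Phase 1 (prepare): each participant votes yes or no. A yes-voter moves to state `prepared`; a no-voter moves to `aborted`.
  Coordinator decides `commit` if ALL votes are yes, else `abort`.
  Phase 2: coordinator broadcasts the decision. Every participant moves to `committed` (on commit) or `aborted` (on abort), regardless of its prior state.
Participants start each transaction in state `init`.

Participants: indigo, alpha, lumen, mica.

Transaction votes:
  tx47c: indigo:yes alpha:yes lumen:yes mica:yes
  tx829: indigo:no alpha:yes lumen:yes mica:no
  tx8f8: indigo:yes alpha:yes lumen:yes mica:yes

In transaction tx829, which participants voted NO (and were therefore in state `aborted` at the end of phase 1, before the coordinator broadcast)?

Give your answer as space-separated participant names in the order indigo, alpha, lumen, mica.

Txn tx829 phase 1: indigo no -> aborted; alpha yes -> prepared; lumen yes -> prepared; mica no -> aborted

Answer: indigo mica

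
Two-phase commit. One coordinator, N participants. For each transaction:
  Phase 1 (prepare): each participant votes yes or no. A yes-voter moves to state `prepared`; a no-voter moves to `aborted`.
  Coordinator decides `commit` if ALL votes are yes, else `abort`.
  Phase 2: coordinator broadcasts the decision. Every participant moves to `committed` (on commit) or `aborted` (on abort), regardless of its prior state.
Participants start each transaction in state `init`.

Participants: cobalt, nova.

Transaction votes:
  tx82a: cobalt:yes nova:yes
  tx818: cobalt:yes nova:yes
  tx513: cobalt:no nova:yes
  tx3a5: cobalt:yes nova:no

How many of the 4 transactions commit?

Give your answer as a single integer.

Answer: 2

Derivation:
tx82a: all yes -> commit (commits=1)
tx818: all yes -> commit (commits=2)
tx513: no from cobalt -> abort (commits=2)
tx3a5: no from nova -> abort (commits=2)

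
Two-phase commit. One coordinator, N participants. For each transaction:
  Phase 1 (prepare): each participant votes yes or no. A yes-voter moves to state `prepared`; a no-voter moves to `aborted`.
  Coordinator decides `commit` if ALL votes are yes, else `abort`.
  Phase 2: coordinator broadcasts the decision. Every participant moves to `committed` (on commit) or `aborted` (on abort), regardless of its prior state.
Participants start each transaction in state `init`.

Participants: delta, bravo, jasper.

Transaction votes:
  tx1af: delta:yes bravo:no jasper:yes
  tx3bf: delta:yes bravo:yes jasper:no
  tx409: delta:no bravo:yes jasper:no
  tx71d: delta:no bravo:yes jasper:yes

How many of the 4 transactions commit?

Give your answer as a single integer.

Answer: 0

Derivation:
tx1af: no from bravo -> abort (commits=0)
tx3bf: no from jasper -> abort (commits=0)
tx409: no from delta, jasper -> abort (commits=0)
tx71d: no from delta -> abort (commits=0)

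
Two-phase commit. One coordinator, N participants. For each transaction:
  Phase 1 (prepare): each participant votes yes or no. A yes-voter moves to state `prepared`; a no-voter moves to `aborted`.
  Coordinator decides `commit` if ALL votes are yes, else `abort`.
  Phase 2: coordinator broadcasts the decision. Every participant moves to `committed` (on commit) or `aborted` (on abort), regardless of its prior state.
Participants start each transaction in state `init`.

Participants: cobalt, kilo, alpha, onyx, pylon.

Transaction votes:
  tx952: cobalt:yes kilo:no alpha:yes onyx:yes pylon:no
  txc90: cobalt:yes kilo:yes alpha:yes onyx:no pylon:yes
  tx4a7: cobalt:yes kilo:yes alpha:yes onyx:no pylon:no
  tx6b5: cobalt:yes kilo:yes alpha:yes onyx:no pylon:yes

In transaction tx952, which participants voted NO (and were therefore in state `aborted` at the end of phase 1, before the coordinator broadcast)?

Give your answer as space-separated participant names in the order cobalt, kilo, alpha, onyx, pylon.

Answer: kilo pylon

Derivation:
Txn tx952 phase 1: cobalt yes -> prepared; kilo no -> aborted; alpha yes -> prepared; onyx yes -> prepared; pylon no -> aborted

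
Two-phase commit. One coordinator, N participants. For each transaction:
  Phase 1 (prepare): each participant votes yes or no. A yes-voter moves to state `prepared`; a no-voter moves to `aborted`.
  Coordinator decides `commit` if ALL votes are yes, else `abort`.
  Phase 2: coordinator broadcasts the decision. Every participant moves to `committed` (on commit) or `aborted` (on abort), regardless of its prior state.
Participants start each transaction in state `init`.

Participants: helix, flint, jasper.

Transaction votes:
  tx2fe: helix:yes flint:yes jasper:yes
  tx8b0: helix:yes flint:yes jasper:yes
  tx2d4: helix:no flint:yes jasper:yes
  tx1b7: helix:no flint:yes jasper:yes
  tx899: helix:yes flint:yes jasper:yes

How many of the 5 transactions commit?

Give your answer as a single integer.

Answer: 3

Derivation:
tx2fe: all yes -> commit (commits=1)
tx8b0: all yes -> commit (commits=2)
tx2d4: no from helix -> abort (commits=2)
tx1b7: no from helix -> abort (commits=2)
tx899: all yes -> commit (commits=3)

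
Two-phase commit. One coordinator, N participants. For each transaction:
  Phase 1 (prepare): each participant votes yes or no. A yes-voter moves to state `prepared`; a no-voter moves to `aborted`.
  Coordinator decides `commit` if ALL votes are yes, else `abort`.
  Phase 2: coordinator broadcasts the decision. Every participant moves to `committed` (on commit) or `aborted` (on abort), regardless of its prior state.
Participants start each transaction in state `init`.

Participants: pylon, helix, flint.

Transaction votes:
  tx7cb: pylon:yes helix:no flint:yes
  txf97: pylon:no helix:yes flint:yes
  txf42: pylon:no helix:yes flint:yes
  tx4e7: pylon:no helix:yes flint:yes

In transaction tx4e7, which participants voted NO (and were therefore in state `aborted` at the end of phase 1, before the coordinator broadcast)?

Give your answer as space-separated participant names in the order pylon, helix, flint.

Txn tx4e7 phase 1: pylon no -> aborted; helix yes -> prepared; flint yes -> prepared

Answer: pylon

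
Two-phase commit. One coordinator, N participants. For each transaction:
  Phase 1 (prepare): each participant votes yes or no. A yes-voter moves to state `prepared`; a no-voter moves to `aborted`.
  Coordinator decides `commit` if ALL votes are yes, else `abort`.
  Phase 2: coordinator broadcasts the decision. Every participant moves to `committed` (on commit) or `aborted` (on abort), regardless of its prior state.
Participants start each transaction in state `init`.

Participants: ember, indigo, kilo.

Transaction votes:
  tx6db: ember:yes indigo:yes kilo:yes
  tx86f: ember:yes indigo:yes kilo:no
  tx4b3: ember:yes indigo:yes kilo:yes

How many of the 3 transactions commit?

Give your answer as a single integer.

tx6db: all yes -> commit (commits=1)
tx86f: no from kilo -> abort (commits=1)
tx4b3: all yes -> commit (commits=2)

Answer: 2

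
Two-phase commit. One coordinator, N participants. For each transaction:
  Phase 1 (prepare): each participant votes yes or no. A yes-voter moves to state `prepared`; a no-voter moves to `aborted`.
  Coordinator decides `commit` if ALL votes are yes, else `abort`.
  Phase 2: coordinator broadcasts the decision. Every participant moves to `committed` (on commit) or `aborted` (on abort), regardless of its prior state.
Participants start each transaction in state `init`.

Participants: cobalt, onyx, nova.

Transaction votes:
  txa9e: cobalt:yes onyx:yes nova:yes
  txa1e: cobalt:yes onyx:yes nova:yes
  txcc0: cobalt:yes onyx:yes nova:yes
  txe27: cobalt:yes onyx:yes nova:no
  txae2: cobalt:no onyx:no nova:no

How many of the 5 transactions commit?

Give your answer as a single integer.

txa9e: all yes -> commit (commits=1)
txa1e: all yes -> commit (commits=2)
txcc0: all yes -> commit (commits=3)
txe27: no from nova -> abort (commits=3)
txae2: no from cobalt, onyx, nova -> abort (commits=3)

Answer: 3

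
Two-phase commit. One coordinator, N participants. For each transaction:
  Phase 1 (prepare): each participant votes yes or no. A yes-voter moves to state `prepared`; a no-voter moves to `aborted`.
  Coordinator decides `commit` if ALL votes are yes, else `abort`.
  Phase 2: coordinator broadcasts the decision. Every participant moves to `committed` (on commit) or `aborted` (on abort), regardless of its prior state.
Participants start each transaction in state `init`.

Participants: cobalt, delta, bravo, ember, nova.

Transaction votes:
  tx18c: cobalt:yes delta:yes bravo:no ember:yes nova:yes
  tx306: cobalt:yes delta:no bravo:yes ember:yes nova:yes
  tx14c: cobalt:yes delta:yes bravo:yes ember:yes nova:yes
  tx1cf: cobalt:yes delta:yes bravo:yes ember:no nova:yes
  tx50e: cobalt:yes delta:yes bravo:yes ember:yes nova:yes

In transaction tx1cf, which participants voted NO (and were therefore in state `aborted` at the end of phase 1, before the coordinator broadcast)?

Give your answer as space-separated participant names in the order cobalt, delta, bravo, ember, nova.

Answer: ember

Derivation:
Txn tx1cf phase 1: cobalt yes -> prepared; delta yes -> prepared; bravo yes -> prepared; ember no -> aborted; nova yes -> prepared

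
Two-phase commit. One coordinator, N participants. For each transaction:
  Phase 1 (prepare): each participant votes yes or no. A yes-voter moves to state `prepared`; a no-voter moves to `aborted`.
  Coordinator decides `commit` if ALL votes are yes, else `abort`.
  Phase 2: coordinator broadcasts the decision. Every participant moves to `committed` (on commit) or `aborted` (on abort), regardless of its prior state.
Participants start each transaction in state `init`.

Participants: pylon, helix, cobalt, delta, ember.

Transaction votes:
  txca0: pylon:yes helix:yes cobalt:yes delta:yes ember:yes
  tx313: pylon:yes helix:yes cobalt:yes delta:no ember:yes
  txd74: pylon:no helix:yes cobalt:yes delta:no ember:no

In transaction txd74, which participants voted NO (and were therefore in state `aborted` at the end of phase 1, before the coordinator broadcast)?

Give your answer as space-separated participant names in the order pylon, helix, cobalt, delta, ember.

Txn txd74 phase 1: pylon no -> aborted; helix yes -> prepared; cobalt yes -> prepared; delta no -> aborted; ember no -> aborted

Answer: pylon delta ember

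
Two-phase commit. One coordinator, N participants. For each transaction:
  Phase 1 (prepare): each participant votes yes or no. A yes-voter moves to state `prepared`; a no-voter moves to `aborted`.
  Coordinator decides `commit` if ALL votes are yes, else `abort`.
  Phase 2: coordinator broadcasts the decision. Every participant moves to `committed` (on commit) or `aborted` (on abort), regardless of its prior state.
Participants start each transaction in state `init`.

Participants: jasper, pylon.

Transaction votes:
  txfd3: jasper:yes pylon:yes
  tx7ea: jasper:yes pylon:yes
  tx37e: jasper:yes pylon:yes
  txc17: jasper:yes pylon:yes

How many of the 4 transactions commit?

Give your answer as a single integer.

Answer: 4

Derivation:
txfd3: all yes -> commit (commits=1)
tx7ea: all yes -> commit (commits=2)
tx37e: all yes -> commit (commits=3)
txc17: all yes -> commit (commits=4)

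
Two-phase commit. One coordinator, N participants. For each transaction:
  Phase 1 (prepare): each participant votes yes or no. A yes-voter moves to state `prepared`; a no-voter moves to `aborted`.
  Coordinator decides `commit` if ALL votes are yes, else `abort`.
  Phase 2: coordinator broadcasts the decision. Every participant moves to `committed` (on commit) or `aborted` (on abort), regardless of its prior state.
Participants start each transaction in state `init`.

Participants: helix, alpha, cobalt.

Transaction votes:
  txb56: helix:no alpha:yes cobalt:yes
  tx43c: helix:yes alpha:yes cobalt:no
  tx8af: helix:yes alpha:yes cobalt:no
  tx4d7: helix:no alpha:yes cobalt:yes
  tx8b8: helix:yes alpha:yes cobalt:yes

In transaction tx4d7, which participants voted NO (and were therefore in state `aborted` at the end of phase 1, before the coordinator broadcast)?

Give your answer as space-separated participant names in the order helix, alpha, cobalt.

Answer: helix

Derivation:
Txn tx4d7 phase 1: helix no -> aborted; alpha yes -> prepared; cobalt yes -> prepared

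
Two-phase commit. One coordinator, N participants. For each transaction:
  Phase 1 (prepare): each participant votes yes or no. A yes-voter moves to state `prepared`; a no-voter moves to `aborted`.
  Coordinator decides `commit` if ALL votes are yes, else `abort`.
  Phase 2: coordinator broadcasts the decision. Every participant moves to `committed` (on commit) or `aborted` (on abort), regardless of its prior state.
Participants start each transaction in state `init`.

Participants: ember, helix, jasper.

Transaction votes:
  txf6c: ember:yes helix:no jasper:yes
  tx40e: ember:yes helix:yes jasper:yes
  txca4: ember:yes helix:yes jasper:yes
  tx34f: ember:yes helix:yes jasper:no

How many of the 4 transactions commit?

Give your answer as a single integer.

Answer: 2

Derivation:
txf6c: no from helix -> abort (commits=0)
tx40e: all yes -> commit (commits=1)
txca4: all yes -> commit (commits=2)
tx34f: no from jasper -> abort (commits=2)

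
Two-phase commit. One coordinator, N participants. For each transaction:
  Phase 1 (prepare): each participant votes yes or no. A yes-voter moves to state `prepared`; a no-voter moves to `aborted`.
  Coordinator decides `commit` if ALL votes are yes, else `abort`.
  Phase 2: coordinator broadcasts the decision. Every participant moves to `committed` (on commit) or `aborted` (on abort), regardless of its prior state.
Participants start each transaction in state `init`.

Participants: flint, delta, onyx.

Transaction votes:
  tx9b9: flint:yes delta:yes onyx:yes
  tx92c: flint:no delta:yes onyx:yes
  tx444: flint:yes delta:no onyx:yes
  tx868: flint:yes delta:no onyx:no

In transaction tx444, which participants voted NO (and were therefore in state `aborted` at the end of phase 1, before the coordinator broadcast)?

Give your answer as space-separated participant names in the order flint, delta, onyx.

Answer: delta

Derivation:
Txn tx444 phase 1: flint yes -> prepared; delta no -> aborted; onyx yes -> prepared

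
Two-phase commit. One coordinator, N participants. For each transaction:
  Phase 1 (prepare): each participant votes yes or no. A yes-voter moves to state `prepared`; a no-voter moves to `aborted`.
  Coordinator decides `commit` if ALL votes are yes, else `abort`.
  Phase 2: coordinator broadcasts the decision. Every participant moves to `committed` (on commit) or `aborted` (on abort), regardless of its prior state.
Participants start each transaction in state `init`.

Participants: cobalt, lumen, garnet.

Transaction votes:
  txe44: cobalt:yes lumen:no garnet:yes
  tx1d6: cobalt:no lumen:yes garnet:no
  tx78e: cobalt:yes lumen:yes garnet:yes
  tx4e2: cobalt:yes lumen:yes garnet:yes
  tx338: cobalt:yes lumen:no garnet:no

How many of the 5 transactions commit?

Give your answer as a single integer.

txe44: no from lumen -> abort (commits=0)
tx1d6: no from cobalt, garnet -> abort (commits=0)
tx78e: all yes -> commit (commits=1)
tx4e2: all yes -> commit (commits=2)
tx338: no from lumen, garnet -> abort (commits=2)

Answer: 2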